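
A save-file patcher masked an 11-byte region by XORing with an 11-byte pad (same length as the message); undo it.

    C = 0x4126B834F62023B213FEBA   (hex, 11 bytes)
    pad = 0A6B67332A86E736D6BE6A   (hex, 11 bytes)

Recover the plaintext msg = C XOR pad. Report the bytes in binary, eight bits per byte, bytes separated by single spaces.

01001011 01001101 11011111 00000111 11011100 10100110 11000100 10000100 11000101 01000000 11010000

XOR is its own inverse, so applying the key byte-wise gives the result directly.
byte 0:  65 xor  10 =  75
byte 1:  38 xor 107 =  77
byte 2: 184 xor 103 = 223
byte 3:  52 xor  51 =   7
byte 4: 246 xor  42 = 220
byte 5:  32 xor 134 = 166
byte 6:  35 xor 231 = 196
byte 7: 178 xor  54 = 132
byte 8:  19 xor 214 = 197
byte 9: 254 xor 190 =  64
byte 10: 186 xor 106 = 208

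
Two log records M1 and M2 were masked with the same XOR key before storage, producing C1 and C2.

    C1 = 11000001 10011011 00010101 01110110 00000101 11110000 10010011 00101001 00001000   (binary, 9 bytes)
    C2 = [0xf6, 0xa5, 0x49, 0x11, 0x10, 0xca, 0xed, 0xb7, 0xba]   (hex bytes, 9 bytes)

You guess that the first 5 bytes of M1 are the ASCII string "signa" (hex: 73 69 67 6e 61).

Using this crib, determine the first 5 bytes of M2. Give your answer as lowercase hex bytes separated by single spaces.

44 57 3b 09 74

First, C1 ⊕ C2 = (M1 ⊕ K) ⊕ (M2 ⊕ K) = M1 ⊕ M2, so the key drops out. Then M2 = (M1 ⊕ M2) ⊕ M1 over the first 5 bytes.
byte 0: (c1 xor f6) xor 73 = 37 xor 73 = 44
byte 1: (9b xor a5) xor 69 = 3e xor 69 = 57
byte 2: (15 xor 49) xor 67 = 5c xor 67 = 3b
byte 3: (76 xor 11) xor 6e = 67 xor 6e = 09
byte 4: (05 xor 10) xor 61 = 15 xor 61 = 74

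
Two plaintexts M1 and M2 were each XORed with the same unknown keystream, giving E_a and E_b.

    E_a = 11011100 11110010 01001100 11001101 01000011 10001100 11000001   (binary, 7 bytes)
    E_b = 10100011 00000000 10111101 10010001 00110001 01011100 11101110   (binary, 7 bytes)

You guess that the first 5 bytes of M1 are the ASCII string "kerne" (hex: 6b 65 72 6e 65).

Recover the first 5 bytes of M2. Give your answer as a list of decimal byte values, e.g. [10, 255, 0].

[20, 151, 131, 50, 23]

First, E_a ⊕ E_b = (M1 ⊕ K) ⊕ (M2 ⊕ K) = M1 ⊕ M2, so the key drops out. Then M2 = (M1 ⊕ M2) ⊕ M1 over the first 5 bytes.
byte 0: (dc ^ a3) ^ 6b = 7f ^ 6b = 14
byte 1: (f2 ^ 00) ^ 65 = f2 ^ 65 = 97
byte 2: (4c ^ bd) ^ 72 = f1 ^ 72 = 83
byte 3: (cd ^ 91) ^ 6e = 5c ^ 6e = 32
byte 4: (43 ^ 31) ^ 65 = 72 ^ 65 = 17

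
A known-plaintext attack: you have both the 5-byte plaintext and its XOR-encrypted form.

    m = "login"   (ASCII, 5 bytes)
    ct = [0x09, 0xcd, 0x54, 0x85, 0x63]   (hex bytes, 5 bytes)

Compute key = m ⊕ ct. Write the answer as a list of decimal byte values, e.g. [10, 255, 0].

[101, 162, 51, 236, 13]

Since ct = m ⊕ key, XORing both sides with m gives key = m ⊕ ct.
6c XOR 09 = 65
6f XOR cd = a2
67 XOR 54 = 33
69 XOR 85 = ec
6e XOR 63 = 0d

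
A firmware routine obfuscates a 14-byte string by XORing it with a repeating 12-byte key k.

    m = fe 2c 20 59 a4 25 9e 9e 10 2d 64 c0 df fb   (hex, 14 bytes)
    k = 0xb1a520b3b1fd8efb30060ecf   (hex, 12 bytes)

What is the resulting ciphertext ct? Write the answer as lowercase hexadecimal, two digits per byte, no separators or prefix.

4f8900ea15d81065202b6a0f6e5e

The 12-byte key repeats, so the effective keystream is b1 a5 20 b3 b1 fd 8e fb 30 06 0e cf b1 a5.
byte 0: fe XOR b1 = 4f
byte 1: 2c XOR a5 = 89
byte 2: 20 XOR 20 = 00
byte 3: 59 XOR b3 = ea
byte 4: a4 XOR b1 = 15
byte 5: 25 XOR fd = d8
byte 6: 9e XOR 8e = 10
byte 7: 9e XOR fb = 65
byte 8: 10 XOR 30 = 20
byte 9: 2d XOR 06 = 2b
byte 10: 64 XOR 0e = 6a
byte 11: c0 XOR cf = 0f
byte 12: df XOR b1 = 6e
byte 13: fb XOR a5 = 5e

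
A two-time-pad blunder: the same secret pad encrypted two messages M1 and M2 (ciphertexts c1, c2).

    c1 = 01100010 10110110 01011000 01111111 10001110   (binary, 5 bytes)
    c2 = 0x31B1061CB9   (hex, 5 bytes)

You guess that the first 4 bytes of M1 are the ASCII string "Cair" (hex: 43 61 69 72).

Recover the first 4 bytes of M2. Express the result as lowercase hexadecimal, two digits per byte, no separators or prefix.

First, c1 ⊕ c2 = (M1 ⊕ K) ⊕ (M2 ⊕ K) = M1 ⊕ M2, so the key drops out. Then M2 = (M1 ⊕ M2) ⊕ M1 over the first 4 bytes.
byte 0: (62 ^ 31) ^ 43 = 53 ^ 43 = 10
byte 1: (b6 ^ b1) ^ 61 = 07 ^ 61 = 66
byte 2: (58 ^ 06) ^ 69 = 5e ^ 69 = 37
byte 3: (7f ^ 1c) ^ 72 = 63 ^ 72 = 11

10663711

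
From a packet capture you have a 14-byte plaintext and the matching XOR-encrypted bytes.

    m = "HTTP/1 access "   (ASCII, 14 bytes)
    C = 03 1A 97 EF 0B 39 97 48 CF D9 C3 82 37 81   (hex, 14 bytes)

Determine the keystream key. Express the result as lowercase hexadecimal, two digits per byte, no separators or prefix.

4b4ec3bf2408b729acbaa6f144a1

Since C = m ⊕ key, XORing both sides with m gives key = m ⊕ C.
48 xor 03 = 4b
54 xor 1a = 4e
54 xor 97 = c3
50 xor ef = bf
2f xor 0b = 24
31 xor 39 = 08
20 xor 97 = b7
61 xor 48 = 29
63 xor cf = ac
63 xor d9 = ba
65 xor c3 = a6
73 xor 82 = f1
73 xor 37 = 44
20 xor 81 = a1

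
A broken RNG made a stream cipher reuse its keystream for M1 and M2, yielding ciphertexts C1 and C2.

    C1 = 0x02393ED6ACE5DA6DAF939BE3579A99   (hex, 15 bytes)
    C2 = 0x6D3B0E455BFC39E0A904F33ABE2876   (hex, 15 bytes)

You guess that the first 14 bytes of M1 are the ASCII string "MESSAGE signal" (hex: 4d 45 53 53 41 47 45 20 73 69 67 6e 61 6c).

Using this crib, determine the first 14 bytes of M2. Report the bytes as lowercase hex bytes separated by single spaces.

22 47 63 c0 b6 5e a6 ad 75 fe 0f b7 88 de

First, C1 ⊕ C2 = (M1 ⊕ K) ⊕ (M2 ⊕ K) = M1 ⊕ M2, so the key drops out. Then M2 = (M1 ⊕ M2) ⊕ M1 over the first 14 bytes.
byte 0: (02 xor 6d) xor 4d = 6f xor 4d = 22
byte 1: (39 xor 3b) xor 45 = 02 xor 45 = 47
byte 2: (3e xor 0e) xor 53 = 30 xor 53 = 63
byte 3: (d6 xor 45) xor 53 = 93 xor 53 = c0
byte 4: (ac xor 5b) xor 41 = f7 xor 41 = b6
byte 5: (e5 xor fc) xor 47 = 19 xor 47 = 5e
byte 6: (da xor 39) xor 45 = e3 xor 45 = a6
byte 7: (6d xor e0) xor 20 = 8d xor 20 = ad
byte 8: (af xor a9) xor 73 = 06 xor 73 = 75
byte 9: (93 xor 04) xor 69 = 97 xor 69 = fe
byte 10: (9b xor f3) xor 67 = 68 xor 67 = 0f
byte 11: (e3 xor 3a) xor 6e = d9 xor 6e = b7
byte 12: (57 xor be) xor 61 = e9 xor 61 = 88
byte 13: (9a xor 28) xor 6c = b2 xor 6c = de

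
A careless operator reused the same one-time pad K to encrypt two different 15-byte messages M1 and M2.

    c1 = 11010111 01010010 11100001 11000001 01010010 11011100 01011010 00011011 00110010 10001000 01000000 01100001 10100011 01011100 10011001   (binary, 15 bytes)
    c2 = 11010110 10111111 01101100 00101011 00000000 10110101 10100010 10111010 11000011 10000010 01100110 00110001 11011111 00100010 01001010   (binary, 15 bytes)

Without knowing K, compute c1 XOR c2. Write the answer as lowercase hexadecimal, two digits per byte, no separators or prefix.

01ed8dea5269f8a1f10a26507c7ed3

c1 ⊕ c2 = (M1 ⊕ K) ⊕ (M2 ⊕ K) = M1 ⊕ M2 — the shared key cancels under XOR.
d7 XOR d6 = 01
52 XOR bf = ed
e1 XOR 6c = 8d
c1 XOR 2b = ea
52 XOR 00 = 52
dc XOR b5 = 69
5a XOR a2 = f8
1b XOR ba = a1
32 XOR c3 = f1
88 XOR 82 = 0a
40 XOR 66 = 26
61 XOR 31 = 50
a3 XOR df = 7c
5c XOR 22 = 7e
99 XOR 4a = d3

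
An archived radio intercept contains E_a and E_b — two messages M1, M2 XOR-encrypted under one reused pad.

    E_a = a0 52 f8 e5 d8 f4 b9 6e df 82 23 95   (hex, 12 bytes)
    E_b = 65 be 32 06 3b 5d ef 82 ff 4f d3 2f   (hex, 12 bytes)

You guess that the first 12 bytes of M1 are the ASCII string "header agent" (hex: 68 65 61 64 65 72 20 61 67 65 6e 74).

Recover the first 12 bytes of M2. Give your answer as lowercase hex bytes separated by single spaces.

ad 89 ab 87 86 db 76 8d 47 a8 9e ce

First, E_a ⊕ E_b = (M1 ⊕ K) ⊕ (M2 ⊕ K) = M1 ⊕ M2, so the key drops out. Then M2 = (M1 ⊕ M2) ⊕ M1 over the first 12 bytes.
byte 0: (a0 XOR 65) XOR 68 = c5 XOR 68 = ad
byte 1: (52 XOR be) XOR 65 = ec XOR 65 = 89
byte 2: (f8 XOR 32) XOR 61 = ca XOR 61 = ab
byte 3: (e5 XOR 06) XOR 64 = e3 XOR 64 = 87
byte 4: (d8 XOR 3b) XOR 65 = e3 XOR 65 = 86
byte 5: (f4 XOR 5d) XOR 72 = a9 XOR 72 = db
byte 6: (b9 XOR ef) XOR 20 = 56 XOR 20 = 76
byte 7: (6e XOR 82) XOR 61 = ec XOR 61 = 8d
byte 8: (df XOR ff) XOR 67 = 20 XOR 67 = 47
byte 9: (82 XOR 4f) XOR 65 = cd XOR 65 = a8
byte 10: (23 XOR d3) XOR 6e = f0 XOR 6e = 9e
byte 11: (95 XOR 2f) XOR 74 = ba XOR 74 = ce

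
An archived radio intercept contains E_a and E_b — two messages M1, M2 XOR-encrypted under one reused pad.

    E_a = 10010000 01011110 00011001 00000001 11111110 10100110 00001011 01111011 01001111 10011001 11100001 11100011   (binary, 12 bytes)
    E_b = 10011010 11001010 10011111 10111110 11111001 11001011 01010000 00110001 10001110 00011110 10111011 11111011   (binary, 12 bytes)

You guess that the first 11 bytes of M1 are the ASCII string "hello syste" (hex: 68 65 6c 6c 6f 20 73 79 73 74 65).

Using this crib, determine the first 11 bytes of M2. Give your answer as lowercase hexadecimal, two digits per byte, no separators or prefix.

62f1ead3684d2833b2f33f

First, E_a ⊕ E_b = (M1 ⊕ K) ⊕ (M2 ⊕ K) = M1 ⊕ M2, so the key drops out. Then M2 = (M1 ⊕ M2) ⊕ M1 over the first 11 bytes.
byte 0: (90 ⊕ 9a) ⊕ 68 = 0a ⊕ 68 = 62
byte 1: (5e ⊕ ca) ⊕ 65 = 94 ⊕ 65 = f1
byte 2: (19 ⊕ 9f) ⊕ 6c = 86 ⊕ 6c = ea
byte 3: (01 ⊕ be) ⊕ 6c = bf ⊕ 6c = d3
byte 4: (fe ⊕ f9) ⊕ 6f = 07 ⊕ 6f = 68
byte 5: (a6 ⊕ cb) ⊕ 20 = 6d ⊕ 20 = 4d
byte 6: (0b ⊕ 50) ⊕ 73 = 5b ⊕ 73 = 28
byte 7: (7b ⊕ 31) ⊕ 79 = 4a ⊕ 79 = 33
byte 8: (4f ⊕ 8e) ⊕ 73 = c1 ⊕ 73 = b2
byte 9: (99 ⊕ 1e) ⊕ 74 = 87 ⊕ 74 = f3
byte 10: (e1 ⊕ bb) ⊕ 65 = 5a ⊕ 65 = 3f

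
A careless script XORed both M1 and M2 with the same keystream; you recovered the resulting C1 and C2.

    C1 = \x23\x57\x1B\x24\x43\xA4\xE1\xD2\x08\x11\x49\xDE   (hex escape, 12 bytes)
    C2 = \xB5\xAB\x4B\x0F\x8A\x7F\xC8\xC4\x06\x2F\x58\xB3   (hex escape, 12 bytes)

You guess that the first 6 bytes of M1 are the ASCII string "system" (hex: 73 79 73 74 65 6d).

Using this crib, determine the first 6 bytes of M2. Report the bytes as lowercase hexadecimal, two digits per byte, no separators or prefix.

e585235facb6

First, C1 ⊕ C2 = (M1 ⊕ K) ⊕ (M2 ⊕ K) = M1 ⊕ M2, so the key drops out. Then M2 = (M1 ⊕ M2) ⊕ M1 over the first 6 bytes.
byte 0: (23 XOR b5) XOR 73 = 96 XOR 73 = e5
byte 1: (57 XOR ab) XOR 79 = fc XOR 79 = 85
byte 2: (1b XOR 4b) XOR 73 = 50 XOR 73 = 23
byte 3: (24 XOR 0f) XOR 74 = 2b XOR 74 = 5f
byte 4: (43 XOR 8a) XOR 65 = c9 XOR 65 = ac
byte 5: (a4 XOR 7f) XOR 6d = db XOR 6d = b6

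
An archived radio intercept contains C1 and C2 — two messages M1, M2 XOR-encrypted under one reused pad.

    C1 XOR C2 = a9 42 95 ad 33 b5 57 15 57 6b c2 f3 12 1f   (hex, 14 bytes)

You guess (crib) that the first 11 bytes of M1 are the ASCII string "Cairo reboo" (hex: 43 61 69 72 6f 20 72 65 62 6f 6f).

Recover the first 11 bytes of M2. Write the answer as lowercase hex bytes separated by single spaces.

ea 23 fc df 5c 95 25 70 35 04 ad

Since C1 ⊕ C2 = M1 ⊕ M2, XORing with the guessed M1 bytes yields the corresponding M2 bytes: M2 = (C1 ⊕ C2) ⊕ M1.
a9 ^ 43 = ea
42 ^ 61 = 23
95 ^ 69 = fc
ad ^ 72 = df
33 ^ 6f = 5c
b5 ^ 20 = 95
57 ^ 72 = 25
15 ^ 65 = 70
57 ^ 62 = 35
6b ^ 6f = 04
c2 ^ 6f = ad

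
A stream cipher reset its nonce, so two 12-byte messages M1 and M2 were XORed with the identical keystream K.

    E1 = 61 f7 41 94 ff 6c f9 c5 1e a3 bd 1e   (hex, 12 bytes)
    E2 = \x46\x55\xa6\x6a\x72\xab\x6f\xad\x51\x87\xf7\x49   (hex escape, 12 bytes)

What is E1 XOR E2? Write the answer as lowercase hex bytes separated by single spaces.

27 a2 e7 fe 8d c7 96 68 4f 24 4a 57

E1 ⊕ E2 = (M1 ⊕ K) ⊕ (M2 ⊕ K) = M1 ⊕ M2 — the shared key cancels under XOR.
byte 0: 61 XOR 46 = 27
byte 1: f7 XOR 55 = a2
byte 2: 41 XOR a6 = e7
byte 3: 94 XOR 6a = fe
byte 4: ff XOR 72 = 8d
byte 5: 6c XOR ab = c7
byte 6: f9 XOR 6f = 96
byte 7: c5 XOR ad = 68
byte 8: 1e XOR 51 = 4f
byte 9: a3 XOR 87 = 24
byte 10: bd XOR f7 = 4a
byte 11: 1e XOR 49 = 57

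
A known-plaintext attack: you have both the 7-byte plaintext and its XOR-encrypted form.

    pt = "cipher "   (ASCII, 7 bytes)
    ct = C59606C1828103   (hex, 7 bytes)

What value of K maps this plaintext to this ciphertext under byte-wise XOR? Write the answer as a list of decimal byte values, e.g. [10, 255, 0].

Since ct = pt ⊕ K, XORing both sides with pt gives K = pt ⊕ ct.
byte 0:  99 xor 197 = 166
byte 1: 105 xor 150 = 255
byte 2: 112 xor   6 = 118
byte 3: 104 xor 193 = 169
byte 4: 101 xor 130 = 231
byte 5: 114 xor 129 = 243
byte 6:  32 xor   3 =  35

[166, 255, 118, 169, 231, 243, 35]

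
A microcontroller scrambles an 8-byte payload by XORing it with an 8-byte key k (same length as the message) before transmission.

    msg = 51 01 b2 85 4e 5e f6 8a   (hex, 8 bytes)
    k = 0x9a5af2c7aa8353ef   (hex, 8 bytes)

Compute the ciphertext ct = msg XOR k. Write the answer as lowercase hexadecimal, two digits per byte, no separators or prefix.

51 XOR 9a = cb
01 XOR 5a = 5b
b2 XOR f2 = 40
85 XOR c7 = 42
4e XOR aa = e4
5e XOR 83 = dd
f6 XOR 53 = a5
8a XOR ef = 65

cb5b4042e4dda565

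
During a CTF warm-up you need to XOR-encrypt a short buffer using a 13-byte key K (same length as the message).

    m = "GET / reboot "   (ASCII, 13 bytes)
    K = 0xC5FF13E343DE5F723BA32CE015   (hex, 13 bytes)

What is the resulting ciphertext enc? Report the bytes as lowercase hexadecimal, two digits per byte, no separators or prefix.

82ba47c36cfe2d1759cc439435

XOR is its own inverse, so applying the key byte-wise gives the result directly.
47 XOR c5 = 82
45 XOR ff = ba
54 XOR 13 = 47
20 XOR e3 = c3
2f XOR 43 = 6c
20 XOR de = fe
72 XOR 5f = 2d
65 XOR 72 = 17
62 XOR 3b = 59
6f XOR a3 = cc
6f XOR 2c = 43
74 XOR e0 = 94
20 XOR 15 = 35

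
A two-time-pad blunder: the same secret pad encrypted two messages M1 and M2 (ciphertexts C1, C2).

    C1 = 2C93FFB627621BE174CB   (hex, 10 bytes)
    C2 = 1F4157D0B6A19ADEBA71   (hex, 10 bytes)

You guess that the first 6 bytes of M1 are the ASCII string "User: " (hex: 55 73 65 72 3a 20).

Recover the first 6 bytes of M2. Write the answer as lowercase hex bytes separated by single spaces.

66 a1 cd 14 ab e3

First, C1 ⊕ C2 = (M1 ⊕ K) ⊕ (M2 ⊕ K) = M1 ⊕ M2, so the key drops out. Then M2 = (M1 ⊕ M2) ⊕ M1 over the first 6 bytes.
byte 0: (2c ^ 1f) ^ 55 = 33 ^ 55 = 66
byte 1: (93 ^ 41) ^ 73 = d2 ^ 73 = a1
byte 2: (ff ^ 57) ^ 65 = a8 ^ 65 = cd
byte 3: (b6 ^ d0) ^ 72 = 66 ^ 72 = 14
byte 4: (27 ^ b6) ^ 3a = 91 ^ 3a = ab
byte 5: (62 ^ a1) ^ 20 = c3 ^ 20 = e3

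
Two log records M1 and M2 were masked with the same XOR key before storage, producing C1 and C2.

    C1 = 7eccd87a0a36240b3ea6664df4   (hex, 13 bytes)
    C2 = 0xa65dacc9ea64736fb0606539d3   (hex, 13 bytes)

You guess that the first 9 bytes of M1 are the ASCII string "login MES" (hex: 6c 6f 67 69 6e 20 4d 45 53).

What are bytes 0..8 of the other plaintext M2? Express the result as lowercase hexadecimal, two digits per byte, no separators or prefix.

b4fe13da8e721a21dd

First, C1 ⊕ C2 = (M1 ⊕ K) ⊕ (M2 ⊕ K) = M1 ⊕ M2, so the key drops out. Then M2 = (M1 ⊕ M2) ⊕ M1 over the first 9 bytes.
byte 0: (7e xor a6) xor 6c = d8 xor 6c = b4
byte 1: (cc xor 5d) xor 6f = 91 xor 6f = fe
byte 2: (d8 xor ac) xor 67 = 74 xor 67 = 13
byte 3: (7a xor c9) xor 69 = b3 xor 69 = da
byte 4: (0a xor ea) xor 6e = e0 xor 6e = 8e
byte 5: (36 xor 64) xor 20 = 52 xor 20 = 72
byte 6: (24 xor 73) xor 4d = 57 xor 4d = 1a
byte 7: (0b xor 6f) xor 45 = 64 xor 45 = 21
byte 8: (3e xor b0) xor 53 = 8e xor 53 = dd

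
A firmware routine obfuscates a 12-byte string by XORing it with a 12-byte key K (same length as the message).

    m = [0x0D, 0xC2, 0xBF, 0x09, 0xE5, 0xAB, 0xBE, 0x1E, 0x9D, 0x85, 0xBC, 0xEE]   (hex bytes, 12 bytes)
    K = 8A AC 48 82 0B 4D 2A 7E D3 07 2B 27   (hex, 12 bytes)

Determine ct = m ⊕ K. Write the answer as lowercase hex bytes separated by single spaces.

87 6e f7 8b ee e6 94 60 4e 82 97 c9

XOR is its own inverse, so applying the key byte-wise gives the result directly.
 13 ⊕ 138 = 135
194 ⊕ 172 = 110
191 ⊕  72 = 247
  9 ⊕ 130 = 139
229 ⊕  11 = 238
171 ⊕  77 = 230
190 ⊕  42 = 148
 30 ⊕ 126 =  96
157 ⊕ 211 =  78
133 ⊕   7 = 130
188 ⊕  43 = 151
238 ⊕  39 = 201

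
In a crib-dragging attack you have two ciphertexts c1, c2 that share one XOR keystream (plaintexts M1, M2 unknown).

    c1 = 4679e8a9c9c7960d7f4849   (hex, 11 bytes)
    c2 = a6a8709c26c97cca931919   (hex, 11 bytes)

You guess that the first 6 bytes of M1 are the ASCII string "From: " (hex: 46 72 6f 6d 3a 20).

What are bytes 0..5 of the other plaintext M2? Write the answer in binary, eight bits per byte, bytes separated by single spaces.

10100110 10100011 11110111 01011000 11010101 00101110

First, c1 ⊕ c2 = (M1 ⊕ K) ⊕ (M2 ⊕ K) = M1 ⊕ M2, so the key drops out. Then M2 = (M1 ⊕ M2) ⊕ M1 over the first 6 bytes.
byte 0: (46 ⊕ a6) ⊕ 46 = e0 ⊕ 46 = a6
byte 1: (79 ⊕ a8) ⊕ 72 = d1 ⊕ 72 = a3
byte 2: (e8 ⊕ 70) ⊕ 6f = 98 ⊕ 6f = f7
byte 3: (a9 ⊕ 9c) ⊕ 6d = 35 ⊕ 6d = 58
byte 4: (c9 ⊕ 26) ⊕ 3a = ef ⊕ 3a = d5
byte 5: (c7 ⊕ c9) ⊕ 20 = 0e ⊕ 20 = 2e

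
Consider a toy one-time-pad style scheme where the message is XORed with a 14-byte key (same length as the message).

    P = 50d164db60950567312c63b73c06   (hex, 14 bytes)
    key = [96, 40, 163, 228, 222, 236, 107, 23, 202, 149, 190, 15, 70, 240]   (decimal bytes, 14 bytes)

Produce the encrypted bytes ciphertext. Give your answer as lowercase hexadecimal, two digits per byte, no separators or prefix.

30f9c73fbe796e70fbb9ddb87af6

XOR is its own inverse, so applying the key byte-wise gives the result directly.
byte 0: 50 ^ 60 = 30
byte 1: d1 ^ 28 = f9
byte 2: 64 ^ a3 = c7
byte 3: db ^ e4 = 3f
byte 4: 60 ^ de = be
byte 5: 95 ^ ec = 79
byte 6: 05 ^ 6b = 6e
byte 7: 67 ^ 17 = 70
byte 8: 31 ^ ca = fb
byte 9: 2c ^ 95 = b9
byte 10: 63 ^ be = dd
byte 11: b7 ^ 0f = b8
byte 12: 3c ^ 46 = 7a
byte 13: 06 ^ f0 = f6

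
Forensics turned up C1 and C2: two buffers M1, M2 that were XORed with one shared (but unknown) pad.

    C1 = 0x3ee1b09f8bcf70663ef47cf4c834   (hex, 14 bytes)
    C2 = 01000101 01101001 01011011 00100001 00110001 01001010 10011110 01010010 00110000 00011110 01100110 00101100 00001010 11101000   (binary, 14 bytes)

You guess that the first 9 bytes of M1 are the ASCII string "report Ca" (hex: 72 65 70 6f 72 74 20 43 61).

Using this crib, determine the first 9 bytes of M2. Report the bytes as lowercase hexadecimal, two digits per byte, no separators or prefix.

09ed9bd1c8f1ce776f

First, C1 ⊕ C2 = (M1 ⊕ K) ⊕ (M2 ⊕ K) = M1 ⊕ M2, so the key drops out. Then M2 = (M1 ⊕ M2) ⊕ M1 over the first 9 bytes.
byte 0: (3e ⊕ 45) ⊕ 72 = 7b ⊕ 72 = 09
byte 1: (e1 ⊕ 69) ⊕ 65 = 88 ⊕ 65 = ed
byte 2: (b0 ⊕ 5b) ⊕ 70 = eb ⊕ 70 = 9b
byte 3: (9f ⊕ 21) ⊕ 6f = be ⊕ 6f = d1
byte 4: (8b ⊕ 31) ⊕ 72 = ba ⊕ 72 = c8
byte 5: (cf ⊕ 4a) ⊕ 74 = 85 ⊕ 74 = f1
byte 6: (70 ⊕ 9e) ⊕ 20 = ee ⊕ 20 = ce
byte 7: (66 ⊕ 52) ⊕ 43 = 34 ⊕ 43 = 77
byte 8: (3e ⊕ 30) ⊕ 61 = 0e ⊕ 61 = 6f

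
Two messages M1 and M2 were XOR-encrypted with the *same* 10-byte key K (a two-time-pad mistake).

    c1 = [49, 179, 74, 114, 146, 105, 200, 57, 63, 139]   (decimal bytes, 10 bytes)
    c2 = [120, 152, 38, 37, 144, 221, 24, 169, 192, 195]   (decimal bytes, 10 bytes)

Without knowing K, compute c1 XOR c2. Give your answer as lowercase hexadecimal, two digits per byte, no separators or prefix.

c1 ⊕ c2 = (M1 ⊕ K) ⊕ (M2 ⊕ K) = M1 ⊕ M2 — the shared key cancels under XOR.
byte 0: 31 XOR 78 = 49
byte 1: b3 XOR 98 = 2b
byte 2: 4a XOR 26 = 6c
byte 3: 72 XOR 25 = 57
byte 4: 92 XOR 90 = 02
byte 5: 69 XOR dd = b4
byte 6: c8 XOR 18 = d0
byte 7: 39 XOR a9 = 90
byte 8: 3f XOR c0 = ff
byte 9: 8b XOR c3 = 48

492b6c5702b4d090ff48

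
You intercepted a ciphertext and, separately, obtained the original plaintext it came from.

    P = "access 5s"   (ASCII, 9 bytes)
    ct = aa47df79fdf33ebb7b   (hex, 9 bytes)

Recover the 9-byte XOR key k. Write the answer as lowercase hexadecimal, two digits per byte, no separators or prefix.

cb24bc1c8e801e8e08

Since ct = P ⊕ k, XORing both sides with P gives k = P ⊕ ct.
byte 0: 61 XOR aa = cb
byte 1: 63 XOR 47 = 24
byte 2: 63 XOR df = bc
byte 3: 65 XOR 79 = 1c
byte 4: 73 XOR fd = 8e
byte 5: 73 XOR f3 = 80
byte 6: 20 XOR 3e = 1e
byte 7: 35 XOR bb = 8e
byte 8: 73 XOR 7b = 08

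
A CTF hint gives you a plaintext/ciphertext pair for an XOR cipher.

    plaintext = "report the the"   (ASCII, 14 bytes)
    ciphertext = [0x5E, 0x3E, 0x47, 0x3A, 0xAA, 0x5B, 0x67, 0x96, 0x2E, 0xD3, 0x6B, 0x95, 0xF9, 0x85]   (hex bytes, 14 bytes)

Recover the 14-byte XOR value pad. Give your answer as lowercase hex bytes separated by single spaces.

2c 5b 37 55 d8 2f 47 e2 46 b6 4b e1 91 e0

Since ciphertext = plaintext ⊕ pad, XORing both sides with plaintext gives pad = plaintext ⊕ ciphertext.
byte 0: 72 xor 5e = 2c
byte 1: 65 xor 3e = 5b
byte 2: 70 xor 47 = 37
byte 3: 6f xor 3a = 55
byte 4: 72 xor aa = d8
byte 5: 74 xor 5b = 2f
byte 6: 20 xor 67 = 47
byte 7: 74 xor 96 = e2
byte 8: 68 xor 2e = 46
byte 9: 65 xor d3 = b6
byte 10: 20 xor 6b = 4b
byte 11: 74 xor 95 = e1
byte 12: 68 xor f9 = 91
byte 13: 65 xor 85 = e0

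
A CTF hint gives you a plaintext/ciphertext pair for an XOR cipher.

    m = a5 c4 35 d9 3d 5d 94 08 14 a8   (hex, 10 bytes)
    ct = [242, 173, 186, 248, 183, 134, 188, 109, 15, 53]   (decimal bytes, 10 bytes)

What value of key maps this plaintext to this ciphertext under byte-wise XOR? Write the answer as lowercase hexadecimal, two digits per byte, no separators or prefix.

Since ct = m ⊕ key, XORing both sides with m gives key = m ⊕ ct.
a5 ^ f2 = 57
c4 ^ ad = 69
35 ^ ba = 8f
d9 ^ f8 = 21
3d ^ b7 = 8a
5d ^ 86 = db
94 ^ bc = 28
08 ^ 6d = 65
14 ^ 0f = 1b
a8 ^ 35 = 9d

57698f218adb28651b9d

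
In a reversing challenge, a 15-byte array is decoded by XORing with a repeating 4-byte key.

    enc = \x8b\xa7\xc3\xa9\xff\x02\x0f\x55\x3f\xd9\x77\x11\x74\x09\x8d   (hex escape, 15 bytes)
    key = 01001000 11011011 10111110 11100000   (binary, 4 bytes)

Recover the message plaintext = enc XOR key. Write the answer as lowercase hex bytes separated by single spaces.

The 4-byte key repeats, so the effective keystream is 48 db be e0 48 db be e0 48 db be e0 48 db be.
byte 0: 139 xor  72 = 195
byte 1: 167 xor 219 = 124
byte 2: 195 xor 190 = 125
byte 3: 169 xor 224 =  73
byte 4: 255 xor  72 = 183
byte 5:   2 xor 219 = 217
byte 6:  15 xor 190 = 177
byte 7:  85 xor 224 = 181
byte 8:  63 xor  72 = 119
byte 9: 217 xor 219 =   2
byte 10: 119 xor 190 = 201
byte 11:  17 xor 224 = 241
byte 12: 116 xor  72 =  60
byte 13:   9 xor 219 = 210
byte 14: 141 xor 190 =  51

c3 7c 7d 49 b7 d9 b1 b5 77 02 c9 f1 3c d2 33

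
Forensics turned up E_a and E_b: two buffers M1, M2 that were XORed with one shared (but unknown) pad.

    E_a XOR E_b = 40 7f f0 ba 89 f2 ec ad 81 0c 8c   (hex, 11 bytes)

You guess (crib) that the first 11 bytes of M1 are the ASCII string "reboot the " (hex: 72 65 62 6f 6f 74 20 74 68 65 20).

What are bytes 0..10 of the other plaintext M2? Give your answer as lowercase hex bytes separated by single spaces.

32 1a 92 d5 e6 86 cc d9 e9 69 ac

Since E_a ⊕ E_b = M1 ⊕ M2, XORing with the guessed M1 bytes yields the corresponding M2 bytes: M2 = (E_a ⊕ E_b) ⊕ M1.
40 ^ 72 = 32
7f ^ 65 = 1a
f0 ^ 62 = 92
ba ^ 6f = d5
89 ^ 6f = e6
f2 ^ 74 = 86
ec ^ 20 = cc
ad ^ 74 = d9
81 ^ 68 = e9
0c ^ 65 = 69
8c ^ 20 = ac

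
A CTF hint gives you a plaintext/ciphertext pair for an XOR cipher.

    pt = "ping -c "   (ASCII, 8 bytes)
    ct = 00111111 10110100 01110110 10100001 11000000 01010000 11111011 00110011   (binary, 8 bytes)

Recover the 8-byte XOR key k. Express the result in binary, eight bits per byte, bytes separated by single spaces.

01001111 11011101 00011000 11000110 11100000 01111101 10011000 00010011

Since ct = pt ⊕ k, XORing both sides with pt gives k = pt ⊕ ct.
70 ^ 3f = 4f
69 ^ b4 = dd
6e ^ 76 = 18
67 ^ a1 = c6
20 ^ c0 = e0
2d ^ 50 = 7d
63 ^ fb = 98
20 ^ 33 = 13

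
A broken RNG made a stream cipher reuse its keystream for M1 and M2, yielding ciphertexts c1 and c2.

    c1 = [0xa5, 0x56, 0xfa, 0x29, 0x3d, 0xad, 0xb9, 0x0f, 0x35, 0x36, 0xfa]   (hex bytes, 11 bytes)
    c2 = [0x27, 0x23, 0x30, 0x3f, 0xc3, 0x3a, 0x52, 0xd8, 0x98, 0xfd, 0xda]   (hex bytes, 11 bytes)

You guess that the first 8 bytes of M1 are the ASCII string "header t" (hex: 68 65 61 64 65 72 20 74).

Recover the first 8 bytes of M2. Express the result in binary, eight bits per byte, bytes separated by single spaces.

11101010 00010000 10101011 01110010 10011011 11100101 11001011 10100011

First, c1 ⊕ c2 = (M1 ⊕ K) ⊕ (M2 ⊕ K) = M1 ⊕ M2, so the key drops out. Then M2 = (M1 ⊕ M2) ⊕ M1 over the first 8 bytes.
byte 0: (a5 xor 27) xor 68 = 82 xor 68 = ea
byte 1: (56 xor 23) xor 65 = 75 xor 65 = 10
byte 2: (fa xor 30) xor 61 = ca xor 61 = ab
byte 3: (29 xor 3f) xor 64 = 16 xor 64 = 72
byte 4: (3d xor c3) xor 65 = fe xor 65 = 9b
byte 5: (ad xor 3a) xor 72 = 97 xor 72 = e5
byte 6: (b9 xor 52) xor 20 = eb xor 20 = cb
byte 7: (0f xor d8) xor 74 = d7 xor 74 = a3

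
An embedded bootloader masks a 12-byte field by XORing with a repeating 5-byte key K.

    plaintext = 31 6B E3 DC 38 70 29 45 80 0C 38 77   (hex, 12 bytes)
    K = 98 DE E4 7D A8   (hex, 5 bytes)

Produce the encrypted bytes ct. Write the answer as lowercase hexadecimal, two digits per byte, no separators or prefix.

The 5-byte key repeats, so the effective keystream is 98 de e4 7d a8 98 de e4 7d a8 98 de.
byte 0: 00110001 XOR 10011000 = 10101001
byte 1: 01101011 XOR 11011110 = 10110101
byte 2: 11100011 XOR 11100100 = 00000111
byte 3: 11011100 XOR 01111101 = 10100001
byte 4: 00111000 XOR 10101000 = 10010000
byte 5: 01110000 XOR 10011000 = 11101000
byte 6: 00101001 XOR 11011110 = 11110111
byte 7: 01000101 XOR 11100100 = 10100001
byte 8: 10000000 XOR 01111101 = 11111101
byte 9: 00001100 XOR 10101000 = 10100100
byte 10: 00111000 XOR 10011000 = 10100000
byte 11: 01110111 XOR 11011110 = 10101001

a9b507a190e8f7a1fda4a0a9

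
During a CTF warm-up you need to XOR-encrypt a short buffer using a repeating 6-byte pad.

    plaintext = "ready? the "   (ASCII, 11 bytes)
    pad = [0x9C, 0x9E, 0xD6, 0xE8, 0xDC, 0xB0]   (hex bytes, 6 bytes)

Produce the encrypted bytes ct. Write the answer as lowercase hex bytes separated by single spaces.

ee fb b7 8c a5 8f bc ea be 8d fc

The 6-byte key repeats, so the effective keystream is 9c 9e d6 e8 dc b0 9c 9e d6 e8 dc.
byte 0: 72 ^ 9c = ee
byte 1: 65 ^ 9e = fb
byte 2: 61 ^ d6 = b7
byte 3: 64 ^ e8 = 8c
byte 4: 79 ^ dc = a5
byte 5: 3f ^ b0 = 8f
byte 6: 20 ^ 9c = bc
byte 7: 74 ^ 9e = ea
byte 8: 68 ^ d6 = be
byte 9: 65 ^ e8 = 8d
byte 10: 20 ^ dc = fc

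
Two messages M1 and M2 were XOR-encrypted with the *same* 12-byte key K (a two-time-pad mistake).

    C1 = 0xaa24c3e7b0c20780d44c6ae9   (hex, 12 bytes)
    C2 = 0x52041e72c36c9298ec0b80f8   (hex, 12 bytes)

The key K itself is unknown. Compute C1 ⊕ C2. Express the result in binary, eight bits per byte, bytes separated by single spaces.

C1 ⊕ C2 = (M1 ⊕ K) ⊕ (M2 ⊕ K) = M1 ⊕ M2 — the shared key cancels under XOR.
aa XOR 52 = f8
24 XOR 04 = 20
c3 XOR 1e = dd
e7 XOR 72 = 95
b0 XOR c3 = 73
c2 XOR 6c = ae
07 XOR 92 = 95
80 XOR 98 = 18
d4 XOR ec = 38
4c XOR 0b = 47
6a XOR 80 = ea
e9 XOR f8 = 11

11111000 00100000 11011101 10010101 01110011 10101110 10010101 00011000 00111000 01000111 11101010 00010001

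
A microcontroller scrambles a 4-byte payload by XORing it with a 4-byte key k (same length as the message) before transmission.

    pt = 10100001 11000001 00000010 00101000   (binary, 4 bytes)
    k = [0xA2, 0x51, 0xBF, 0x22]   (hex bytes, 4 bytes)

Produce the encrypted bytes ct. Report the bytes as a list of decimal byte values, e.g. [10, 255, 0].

a1 ⊕ a2 = 03
c1 ⊕ 51 = 90
02 ⊕ bf = bd
28 ⊕ 22 = 0a

[3, 144, 189, 10]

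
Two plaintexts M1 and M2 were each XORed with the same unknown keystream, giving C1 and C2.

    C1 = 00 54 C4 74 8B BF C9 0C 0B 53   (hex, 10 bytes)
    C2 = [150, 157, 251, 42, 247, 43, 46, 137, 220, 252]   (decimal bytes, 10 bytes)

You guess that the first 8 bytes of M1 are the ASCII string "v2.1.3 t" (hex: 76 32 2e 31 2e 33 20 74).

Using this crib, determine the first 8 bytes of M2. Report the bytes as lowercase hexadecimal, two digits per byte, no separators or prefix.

e0fb116f52a7c7f1

First, C1 ⊕ C2 = (M1 ⊕ K) ⊕ (M2 ⊕ K) = M1 ⊕ M2, so the key drops out. Then M2 = (M1 ⊕ M2) ⊕ M1 over the first 8 bytes.
byte 0: (00 ^ 96) ^ 76 = 96 ^ 76 = e0
byte 1: (54 ^ 9d) ^ 32 = c9 ^ 32 = fb
byte 2: (c4 ^ fb) ^ 2e = 3f ^ 2e = 11
byte 3: (74 ^ 2a) ^ 31 = 5e ^ 31 = 6f
byte 4: (8b ^ f7) ^ 2e = 7c ^ 2e = 52
byte 5: (bf ^ 2b) ^ 33 = 94 ^ 33 = a7
byte 6: (c9 ^ 2e) ^ 20 = e7 ^ 20 = c7
byte 7: (0c ^ 89) ^ 74 = 85 ^ 74 = f1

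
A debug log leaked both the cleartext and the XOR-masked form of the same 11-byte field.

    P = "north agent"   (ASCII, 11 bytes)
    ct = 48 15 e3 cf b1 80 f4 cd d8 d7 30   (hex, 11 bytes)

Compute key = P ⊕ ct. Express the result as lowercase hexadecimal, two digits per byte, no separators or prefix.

267a91bbd9a095aabdb944

Since ct = P ⊕ key, XORing both sides with P gives key = P ⊕ ct.
byte 0: 6e ⊕ 48 = 26
byte 1: 6f ⊕ 15 = 7a
byte 2: 72 ⊕ e3 = 91
byte 3: 74 ⊕ cf = bb
byte 4: 68 ⊕ b1 = d9
byte 5: 20 ⊕ 80 = a0
byte 6: 61 ⊕ f4 = 95
byte 7: 67 ⊕ cd = aa
byte 8: 65 ⊕ d8 = bd
byte 9: 6e ⊕ d7 = b9
byte 10: 74 ⊕ 30 = 44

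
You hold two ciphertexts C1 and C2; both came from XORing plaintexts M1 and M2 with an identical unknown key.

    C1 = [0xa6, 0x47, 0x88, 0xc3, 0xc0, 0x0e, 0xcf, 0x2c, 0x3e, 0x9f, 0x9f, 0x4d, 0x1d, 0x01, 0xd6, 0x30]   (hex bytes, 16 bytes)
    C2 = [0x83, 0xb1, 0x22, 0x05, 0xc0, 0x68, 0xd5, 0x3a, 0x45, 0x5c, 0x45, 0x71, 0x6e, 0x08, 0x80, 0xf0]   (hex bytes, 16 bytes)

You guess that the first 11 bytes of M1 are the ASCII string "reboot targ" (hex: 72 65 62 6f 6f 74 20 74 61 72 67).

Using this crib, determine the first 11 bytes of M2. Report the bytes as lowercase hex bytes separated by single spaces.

57 93 c8 a9 6f 12 3a 62 1a b1 bd

First, C1 ⊕ C2 = (M1 ⊕ K) ⊕ (M2 ⊕ K) = M1 ⊕ M2, so the key drops out. Then M2 = (M1 ⊕ M2) ⊕ M1 over the first 11 bytes.
byte 0: (a6 ⊕ 83) ⊕ 72 = 25 ⊕ 72 = 57
byte 1: (47 ⊕ b1) ⊕ 65 = f6 ⊕ 65 = 93
byte 2: (88 ⊕ 22) ⊕ 62 = aa ⊕ 62 = c8
byte 3: (c3 ⊕ 05) ⊕ 6f = c6 ⊕ 6f = a9
byte 4: (c0 ⊕ c0) ⊕ 6f = 00 ⊕ 6f = 6f
byte 5: (0e ⊕ 68) ⊕ 74 = 66 ⊕ 74 = 12
byte 6: (cf ⊕ d5) ⊕ 20 = 1a ⊕ 20 = 3a
byte 7: (2c ⊕ 3a) ⊕ 74 = 16 ⊕ 74 = 62
byte 8: (3e ⊕ 45) ⊕ 61 = 7b ⊕ 61 = 1a
byte 9: (9f ⊕ 5c) ⊕ 72 = c3 ⊕ 72 = b1
byte 10: (9f ⊕ 45) ⊕ 67 = da ⊕ 67 = bd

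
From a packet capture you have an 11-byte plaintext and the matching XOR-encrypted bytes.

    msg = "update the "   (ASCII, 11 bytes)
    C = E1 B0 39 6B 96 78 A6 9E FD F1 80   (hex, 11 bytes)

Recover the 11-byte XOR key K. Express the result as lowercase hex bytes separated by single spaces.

94 c0 5d 0a e2 1d 86 ea 95 94 a0

Since C = msg ⊕ K, XORing both sides with msg gives K = msg ⊕ C.
01110101 ^ 11100001 = 10010100
01110000 ^ 10110000 = 11000000
01100100 ^ 00111001 = 01011101
01100001 ^ 01101011 = 00001010
01110100 ^ 10010110 = 11100010
01100101 ^ 01111000 = 00011101
00100000 ^ 10100110 = 10000110
01110100 ^ 10011110 = 11101010
01101000 ^ 11111101 = 10010101
01100101 ^ 11110001 = 10010100
00100000 ^ 10000000 = 10100000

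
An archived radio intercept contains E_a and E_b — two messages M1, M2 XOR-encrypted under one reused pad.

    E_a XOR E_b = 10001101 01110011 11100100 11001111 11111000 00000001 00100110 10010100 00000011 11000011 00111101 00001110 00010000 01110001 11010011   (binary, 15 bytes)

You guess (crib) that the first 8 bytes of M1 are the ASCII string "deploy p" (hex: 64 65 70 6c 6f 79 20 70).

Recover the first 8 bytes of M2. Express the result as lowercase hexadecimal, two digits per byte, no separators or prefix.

e91694a3977806e4

Since E_a ⊕ E_b = M1 ⊕ M2, XORing with the guessed M1 bytes yields the corresponding M2 bytes: M2 = (E_a ⊕ E_b) ⊕ M1.
8d xor 64 = e9
73 xor 65 = 16
e4 xor 70 = 94
cf xor 6c = a3
f8 xor 6f = 97
01 xor 79 = 78
26 xor 20 = 06
94 xor 70 = e4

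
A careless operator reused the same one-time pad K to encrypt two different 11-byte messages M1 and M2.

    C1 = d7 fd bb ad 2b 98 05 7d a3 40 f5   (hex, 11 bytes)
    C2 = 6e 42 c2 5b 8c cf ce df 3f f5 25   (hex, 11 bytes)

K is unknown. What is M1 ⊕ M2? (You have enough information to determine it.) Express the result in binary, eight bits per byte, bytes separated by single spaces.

C1 ⊕ C2 = (M1 ⊕ K) ⊕ (M2 ⊕ K) = M1 ⊕ M2 — the shared key cancels under XOR.
byte 0: d7 ⊕ 6e = b9
byte 1: fd ⊕ 42 = bf
byte 2: bb ⊕ c2 = 79
byte 3: ad ⊕ 5b = f6
byte 4: 2b ⊕ 8c = a7
byte 5: 98 ⊕ cf = 57
byte 6: 05 ⊕ ce = cb
byte 7: 7d ⊕ df = a2
byte 8: a3 ⊕ 3f = 9c
byte 9: 40 ⊕ f5 = b5
byte 10: f5 ⊕ 25 = d0

10111001 10111111 01111001 11110110 10100111 01010111 11001011 10100010 10011100 10110101 11010000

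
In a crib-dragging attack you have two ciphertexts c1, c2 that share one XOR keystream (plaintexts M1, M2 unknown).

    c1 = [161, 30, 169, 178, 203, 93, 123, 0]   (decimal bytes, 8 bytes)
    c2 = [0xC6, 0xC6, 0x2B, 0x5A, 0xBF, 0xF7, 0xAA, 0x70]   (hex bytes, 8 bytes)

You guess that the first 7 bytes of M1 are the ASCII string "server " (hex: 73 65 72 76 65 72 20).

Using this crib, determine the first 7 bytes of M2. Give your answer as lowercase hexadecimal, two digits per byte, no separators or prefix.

14bdf09e11d8f1

First, c1 ⊕ c2 = (M1 ⊕ K) ⊕ (M2 ⊕ K) = M1 ⊕ M2, so the key drops out. Then M2 = (M1 ⊕ M2) ⊕ M1 over the first 7 bytes.
byte 0: (a1 xor c6) xor 73 = 67 xor 73 = 14
byte 1: (1e xor c6) xor 65 = d8 xor 65 = bd
byte 2: (a9 xor 2b) xor 72 = 82 xor 72 = f0
byte 3: (b2 xor 5a) xor 76 = e8 xor 76 = 9e
byte 4: (cb xor bf) xor 65 = 74 xor 65 = 11
byte 5: (5d xor f7) xor 72 = aa xor 72 = d8
byte 6: (7b xor aa) xor 20 = d1 xor 20 = f1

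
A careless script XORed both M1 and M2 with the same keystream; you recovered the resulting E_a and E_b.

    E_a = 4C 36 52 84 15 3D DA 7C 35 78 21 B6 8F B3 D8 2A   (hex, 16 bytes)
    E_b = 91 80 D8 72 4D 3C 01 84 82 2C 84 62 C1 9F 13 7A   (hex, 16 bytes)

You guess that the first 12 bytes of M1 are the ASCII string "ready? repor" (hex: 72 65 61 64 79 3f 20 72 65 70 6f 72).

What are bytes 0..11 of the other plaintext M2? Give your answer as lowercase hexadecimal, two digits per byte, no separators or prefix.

afd3eb92213efb8ad224caa6

First, E_a ⊕ E_b = (M1 ⊕ K) ⊕ (M2 ⊕ K) = M1 ⊕ M2, so the key drops out. Then M2 = (M1 ⊕ M2) ⊕ M1 over the first 12 bytes.
byte 0: (4c ⊕ 91) ⊕ 72 = dd ⊕ 72 = af
byte 1: (36 ⊕ 80) ⊕ 65 = b6 ⊕ 65 = d3
byte 2: (52 ⊕ d8) ⊕ 61 = 8a ⊕ 61 = eb
byte 3: (84 ⊕ 72) ⊕ 64 = f6 ⊕ 64 = 92
byte 4: (15 ⊕ 4d) ⊕ 79 = 58 ⊕ 79 = 21
byte 5: (3d ⊕ 3c) ⊕ 3f = 01 ⊕ 3f = 3e
byte 6: (da ⊕ 01) ⊕ 20 = db ⊕ 20 = fb
byte 7: (7c ⊕ 84) ⊕ 72 = f8 ⊕ 72 = 8a
byte 8: (35 ⊕ 82) ⊕ 65 = b7 ⊕ 65 = d2
byte 9: (78 ⊕ 2c) ⊕ 70 = 54 ⊕ 70 = 24
byte 10: (21 ⊕ 84) ⊕ 6f = a5 ⊕ 6f = ca
byte 11: (b6 ⊕ 62) ⊕ 72 = d4 ⊕ 72 = a6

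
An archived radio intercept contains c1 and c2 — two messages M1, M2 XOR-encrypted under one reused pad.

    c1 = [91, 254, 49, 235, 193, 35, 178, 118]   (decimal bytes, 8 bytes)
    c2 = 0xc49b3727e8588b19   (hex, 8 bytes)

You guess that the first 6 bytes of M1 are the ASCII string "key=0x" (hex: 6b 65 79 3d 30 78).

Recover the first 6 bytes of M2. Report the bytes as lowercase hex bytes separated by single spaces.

f4 00 7f f1 19 03

First, c1 ⊕ c2 = (M1 ⊕ K) ⊕ (M2 ⊕ K) = M1 ⊕ M2, so the key drops out. Then M2 = (M1 ⊕ M2) ⊕ M1 over the first 6 bytes.
byte 0: (5b ⊕ c4) ⊕ 6b = 9f ⊕ 6b = f4
byte 1: (fe ⊕ 9b) ⊕ 65 = 65 ⊕ 65 = 00
byte 2: (31 ⊕ 37) ⊕ 79 = 06 ⊕ 79 = 7f
byte 3: (eb ⊕ 27) ⊕ 3d = cc ⊕ 3d = f1
byte 4: (c1 ⊕ e8) ⊕ 30 = 29 ⊕ 30 = 19
byte 5: (23 ⊕ 58) ⊕ 78 = 7b ⊕ 78 = 03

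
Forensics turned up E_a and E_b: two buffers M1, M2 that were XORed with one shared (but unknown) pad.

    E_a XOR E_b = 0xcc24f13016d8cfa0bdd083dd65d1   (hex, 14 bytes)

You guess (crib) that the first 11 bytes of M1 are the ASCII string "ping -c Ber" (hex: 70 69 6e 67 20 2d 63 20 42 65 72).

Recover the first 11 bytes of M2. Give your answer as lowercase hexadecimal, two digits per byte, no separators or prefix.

bc4d9f5736f5ac80ffb5f1

Since E_a ⊕ E_b = M1 ⊕ M2, XORing with the guessed M1 bytes yields the corresponding M2 bytes: M2 = (E_a ⊕ E_b) ⊕ M1.
11001100 ^ 01110000 = 10111100
00100100 ^ 01101001 = 01001101
11110001 ^ 01101110 = 10011111
00110000 ^ 01100111 = 01010111
00010110 ^ 00100000 = 00110110
11011000 ^ 00101101 = 11110101
11001111 ^ 01100011 = 10101100
10100000 ^ 00100000 = 10000000
10111101 ^ 01000010 = 11111111
11010000 ^ 01100101 = 10110101
10000011 ^ 01110010 = 11110001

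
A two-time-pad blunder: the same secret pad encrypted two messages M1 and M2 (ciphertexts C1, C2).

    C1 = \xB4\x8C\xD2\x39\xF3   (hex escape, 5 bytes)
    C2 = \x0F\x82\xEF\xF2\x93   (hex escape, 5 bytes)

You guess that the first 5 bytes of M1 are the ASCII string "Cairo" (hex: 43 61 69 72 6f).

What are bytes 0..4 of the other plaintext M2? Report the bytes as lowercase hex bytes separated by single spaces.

f8 6f 54 b9 0f

First, C1 ⊕ C2 = (M1 ⊕ K) ⊕ (M2 ⊕ K) = M1 ⊕ M2, so the key drops out. Then M2 = (M1 ⊕ M2) ⊕ M1 over the first 5 bytes.
byte 0: (b4 xor 0f) xor 43 = bb xor 43 = f8
byte 1: (8c xor 82) xor 61 = 0e xor 61 = 6f
byte 2: (d2 xor ef) xor 69 = 3d xor 69 = 54
byte 3: (39 xor f2) xor 72 = cb xor 72 = b9
byte 4: (f3 xor 93) xor 6f = 60 xor 6f = 0f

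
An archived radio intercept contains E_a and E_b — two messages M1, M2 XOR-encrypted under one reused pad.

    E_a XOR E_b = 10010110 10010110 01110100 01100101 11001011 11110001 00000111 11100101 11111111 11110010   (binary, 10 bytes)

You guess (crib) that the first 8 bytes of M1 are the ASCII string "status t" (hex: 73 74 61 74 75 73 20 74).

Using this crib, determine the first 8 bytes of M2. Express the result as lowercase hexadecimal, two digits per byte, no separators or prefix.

e5e21511be822791

Since E_a ⊕ E_b = M1 ⊕ M2, XORing with the guessed M1 bytes yields the corresponding M2 bytes: M2 = (E_a ⊕ E_b) ⊕ M1.
byte 0: 10010110 xor 01110011 = 11100101
byte 1: 10010110 xor 01110100 = 11100010
byte 2: 01110100 xor 01100001 = 00010101
byte 3: 01100101 xor 01110100 = 00010001
byte 4: 11001011 xor 01110101 = 10111110
byte 5: 11110001 xor 01110011 = 10000010
byte 6: 00000111 xor 00100000 = 00100111
byte 7: 11100101 xor 01110100 = 10010001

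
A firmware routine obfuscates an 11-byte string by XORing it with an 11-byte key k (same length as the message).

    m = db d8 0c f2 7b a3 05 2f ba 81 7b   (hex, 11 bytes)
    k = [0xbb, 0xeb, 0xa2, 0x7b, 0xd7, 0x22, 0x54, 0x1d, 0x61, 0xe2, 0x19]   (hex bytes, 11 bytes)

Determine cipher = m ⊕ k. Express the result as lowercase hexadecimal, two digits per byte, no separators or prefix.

XOR is its own inverse, so applying the key byte-wise gives the result directly.
byte 0: db ⊕ bb = 60
byte 1: d8 ⊕ eb = 33
byte 2: 0c ⊕ a2 = ae
byte 3: f2 ⊕ 7b = 89
byte 4: 7b ⊕ d7 = ac
byte 5: a3 ⊕ 22 = 81
byte 6: 05 ⊕ 54 = 51
byte 7: 2f ⊕ 1d = 32
byte 8: ba ⊕ 61 = db
byte 9: 81 ⊕ e2 = 63
byte 10: 7b ⊕ 19 = 62

6033ae89ac815132db6362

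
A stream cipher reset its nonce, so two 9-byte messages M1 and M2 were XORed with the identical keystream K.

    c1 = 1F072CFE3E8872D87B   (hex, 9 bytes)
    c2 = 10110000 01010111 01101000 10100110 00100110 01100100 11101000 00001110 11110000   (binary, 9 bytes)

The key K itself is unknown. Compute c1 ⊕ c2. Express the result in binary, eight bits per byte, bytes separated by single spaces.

10101111 01010000 01000100 01011000 00011000 11101100 10011010 11010110 10001011

c1 ⊕ c2 = (M1 ⊕ K) ⊕ (M2 ⊕ K) = M1 ⊕ M2 — the shared key cancels under XOR.
00011111 XOR 10110000 = 10101111
00000111 XOR 01010111 = 01010000
00101100 XOR 01101000 = 01000100
11111110 XOR 10100110 = 01011000
00111110 XOR 00100110 = 00011000
10001000 XOR 01100100 = 11101100
01110010 XOR 11101000 = 10011010
11011000 XOR 00001110 = 11010110
01111011 XOR 11110000 = 10001011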